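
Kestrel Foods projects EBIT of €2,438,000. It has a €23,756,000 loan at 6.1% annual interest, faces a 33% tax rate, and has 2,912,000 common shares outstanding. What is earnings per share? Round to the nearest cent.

Pre-tax income = €2,438,000 − €1,449,116.00 = €988,884.00.
After tax at 33%: net income = €988,884.00 × 0.67 = €662,552.28.
EPS = €662,552.28 ÷ 2,912,000 = €0.23.

€0.23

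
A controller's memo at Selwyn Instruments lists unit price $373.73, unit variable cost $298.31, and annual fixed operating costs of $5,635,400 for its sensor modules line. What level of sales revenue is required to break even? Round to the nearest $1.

CM per unit = $373.73 − $298.31 = $75.42; CM ratio = $75.42 / $373.73 = 0.2018.
Break-even sales = FC ÷ CM ratio = $5,635,400 × $373.73 / $75.42 = $27,925,193.

$27,925,193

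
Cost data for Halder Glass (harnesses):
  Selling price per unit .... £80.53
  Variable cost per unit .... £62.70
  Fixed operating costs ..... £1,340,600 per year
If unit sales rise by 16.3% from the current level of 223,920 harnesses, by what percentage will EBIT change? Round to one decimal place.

At 223,920 units, contribution = 223,920 × £17.83 = £3,992,493.60.
Subtracting fixed costs: EBIT = £3,992,493.60 − £1,340,600 = £2,651,893.60.
Degree of operating leverage = £3,992,493.60 / £2,651,893.60 = 1.5055.
%ΔEBIT = DOL × %ΔSales = 1.5055 × +16.3% = +24.5%.

+24.5%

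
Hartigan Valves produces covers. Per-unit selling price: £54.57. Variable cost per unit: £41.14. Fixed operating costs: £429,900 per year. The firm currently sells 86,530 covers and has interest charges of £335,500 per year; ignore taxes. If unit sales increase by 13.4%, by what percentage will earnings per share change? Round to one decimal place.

+39.3%

At 86,530 units, contribution = 86,530 × £13.43 = £1,162,097.90.
EBIT = £1,162,097.90 − £429,900 = £732,197.90.
After interest of £335,500.00, pre-tax earnings = £396,697.90.
Degree of combined leverage = contribution ÷ (EBIT − I) = £1,162,097.90 ÷ £396,697.90 = 2.9294.
EPS therefore changes by 2.9294 × (+13.4%) = +39.3%.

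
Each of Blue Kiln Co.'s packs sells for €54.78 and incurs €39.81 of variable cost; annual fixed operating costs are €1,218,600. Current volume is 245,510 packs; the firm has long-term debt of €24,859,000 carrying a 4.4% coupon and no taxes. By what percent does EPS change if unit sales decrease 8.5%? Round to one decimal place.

-22.9%

At 245,510 units, contribution = 245,510 × €14.97 = €3,675,284.70.
Subtracting fixed costs: EBIT = €3,675,284.70 − €1,218,600 = €2,456,684.70.
Interest = €1,093,796.00, so EBIT − I = €1,362,888.70.
DCL = total CM / (EBIT − I) = €3,675,284.70 / €1,362,888.70 = 2.6967.
EPS therefore changes by 2.6967 × (-8.5%) = -22.9%.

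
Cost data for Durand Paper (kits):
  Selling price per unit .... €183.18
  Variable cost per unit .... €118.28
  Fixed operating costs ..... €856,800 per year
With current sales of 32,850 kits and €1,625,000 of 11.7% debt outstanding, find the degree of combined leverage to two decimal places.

At 32,850 units, contribution = 32,850 × €64.90 = €2,131,965.00.
Operating income = contribution − fixed costs = €2,131,965.00 − €856,800 = €1,275,165.00. Interest = €190,125.00, so EBIT − I = €1,085,040.00.
Degree of total leverage = total CM / (EBIT − interest) = €2,131,965.00 / €1,085,040.00 = 1.9649.

1.96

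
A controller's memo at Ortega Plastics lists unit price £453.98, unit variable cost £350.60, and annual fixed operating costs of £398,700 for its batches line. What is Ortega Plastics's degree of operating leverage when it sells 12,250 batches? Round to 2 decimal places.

1.46

Total contribution margin = 12,250 × £103.38 = £1,266,405.00.
Subtracting fixed costs: EBIT = £1,266,405.00 − £398,700 = £867,705.00.
Degree of operating leverage = £1,266,405.00 / £867,705.00 = 1.4595.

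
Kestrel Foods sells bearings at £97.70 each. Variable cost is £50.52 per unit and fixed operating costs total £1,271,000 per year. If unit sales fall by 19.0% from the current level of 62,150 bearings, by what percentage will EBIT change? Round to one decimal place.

At 62,150 units, contribution = 62,150 × £47.18 = £2,932,237.00.
Operating income = contribution − fixed costs = £2,932,237.00 − £1,271,000 = £1,661,237.00.
Degree of operating leverage = £2,932,237.00 / £1,661,237.00 = 1.7651.
So EBIT moves 1.7651 × (-19.0%) = -33.5%.

-33.5%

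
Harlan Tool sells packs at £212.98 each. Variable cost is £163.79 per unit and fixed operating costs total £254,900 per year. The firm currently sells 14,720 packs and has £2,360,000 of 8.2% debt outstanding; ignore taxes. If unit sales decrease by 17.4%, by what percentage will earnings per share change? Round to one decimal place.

Contribution at this volume is 14,720 × £49.19 = £724,076.80.
Subtracting fixed costs: EBIT = £724,076.80 − £254,900 = £469,176.80.
Interest = £193,520.00, so EBIT − I = £275,656.80.
DCL = total CM / (EBIT − I) = £724,076.80 / £275,656.80 = 2.6267.
%ΔEPS = DCL × %ΔSales = 2.6267 × -17.4% = -45.7%.

-45.7%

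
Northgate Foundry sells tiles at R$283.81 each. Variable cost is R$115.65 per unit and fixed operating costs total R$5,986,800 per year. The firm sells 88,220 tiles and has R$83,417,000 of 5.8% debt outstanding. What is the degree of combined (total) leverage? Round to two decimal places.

3.70

Total contribution margin = 88,220 × R$168.16 = R$14,835,075.20.
Operating income = contribution − fixed costs = R$14,835,075.20 − R$5,986,800 = R$8,848,275.20. Interest = R$4,838,186.00.
DOL = R$14,835,075.20 ÷ R$8,848,275.20 = 1.6766; DFL = R$8,848,275.20 ÷ R$4,010,089.20 = 2.2065.
Combined leverage = 1.6766 × 2.2065 = 3.6994.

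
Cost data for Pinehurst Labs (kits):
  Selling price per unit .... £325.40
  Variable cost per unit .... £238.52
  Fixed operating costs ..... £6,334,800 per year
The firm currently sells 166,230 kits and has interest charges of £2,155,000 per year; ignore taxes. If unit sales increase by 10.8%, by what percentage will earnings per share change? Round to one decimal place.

+26.2%

Contribution at this volume is 166,230 × £86.88 = £14,442,062.40.
EBIT = £14,442,062.40 − £6,334,800 = £8,107,262.40.
Interest = £2,155,000.00, so EBIT − I = £5,952,262.40.
DCL = total CM / (EBIT − I) = £14,442,062.40 / £5,952,262.40 = 2.4263.
%ΔEPS = DCL × %ΔSales = 2.4263 × +10.8% = +26.2%.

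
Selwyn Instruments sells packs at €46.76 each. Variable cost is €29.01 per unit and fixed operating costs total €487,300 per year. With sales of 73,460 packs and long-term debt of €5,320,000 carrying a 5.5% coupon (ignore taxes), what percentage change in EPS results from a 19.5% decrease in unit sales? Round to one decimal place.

Total contribution margin = 73,460 × €17.75 = €1,303,915.00.
Subtracting fixed costs: EBIT = €1,303,915.00 − €487,300 = €816,615.00.
Interest = €292,600.00, so EBIT − I = €524,015.00.
Degree of combined leverage = contribution ÷ (EBIT − I) = €1,303,915.00 ÷ €524,015.00 = 2.4883.
EPS therefore changes by 2.4883 × (-19.5%) = -48.5%.

-48.5%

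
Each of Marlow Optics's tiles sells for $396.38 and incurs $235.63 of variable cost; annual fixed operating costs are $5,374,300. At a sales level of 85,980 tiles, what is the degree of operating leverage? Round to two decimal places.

1.64

At 85,980 units, contribution = 85,980 × $160.75 = $13,821,285.00.
Subtracting fixed costs: EBIT = $13,821,285.00 − $5,374,300 = $8,446,985.00.
Degree of operating leverage = $13,821,285.00 / $8,446,985.00 = 1.6362.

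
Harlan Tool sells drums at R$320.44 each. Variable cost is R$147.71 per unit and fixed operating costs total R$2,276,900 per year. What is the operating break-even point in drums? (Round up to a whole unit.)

13,182 drums

Contribution margin per unit = R$320.44 − R$147.71 = R$172.73.
Break-even Q = R$2,276,900 / R$172.73 = 13,181.84 → 13,182 drums.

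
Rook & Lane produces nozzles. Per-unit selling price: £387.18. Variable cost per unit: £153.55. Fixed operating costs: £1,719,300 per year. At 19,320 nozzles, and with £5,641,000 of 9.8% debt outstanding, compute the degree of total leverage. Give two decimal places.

2.01

Total contribution margin = 19,320 × £233.63 = £4,513,731.60.
EBIT = £4,513,731.60 − £1,719,300 = £2,794,431.60. Interest = £552,818.00, so EBIT − I = £2,241,613.60.
DCL = contribution ÷ (EBIT − I) = £4,513,731.60 ÷ £2,241,613.60 = 2.0136.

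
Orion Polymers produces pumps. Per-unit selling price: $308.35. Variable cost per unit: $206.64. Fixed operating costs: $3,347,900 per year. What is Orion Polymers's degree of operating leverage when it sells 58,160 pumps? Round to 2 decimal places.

Contribution at this volume is 58,160 × $101.71 = $5,915,453.60.
Operating income = contribution − fixed costs = $5,915,453.60 − $3,347,900 = $2,567,553.60.
Degree of operating leverage = $5,915,453.60 / $2,567,553.60 = 2.3039.

2.30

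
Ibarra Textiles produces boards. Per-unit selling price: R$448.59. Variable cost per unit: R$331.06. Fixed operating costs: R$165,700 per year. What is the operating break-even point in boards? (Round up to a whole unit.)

1,410 boards

Unit CM = price − variable cost = R$448.59 − R$331.06 = R$117.53.
Break-even volume = fixed costs ÷ CM per unit = R$165,700 ÷ R$117.53 = 1,409.85, so 1,410 boards.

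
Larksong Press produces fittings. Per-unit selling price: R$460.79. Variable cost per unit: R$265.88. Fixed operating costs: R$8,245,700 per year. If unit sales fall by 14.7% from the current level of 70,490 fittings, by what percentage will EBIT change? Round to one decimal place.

-36.8%

At 70,490 units, contribution = 70,490 × R$194.91 = R$13,739,205.90.
Operating income = contribution − fixed costs = R$13,739,205.90 − R$8,245,700 = R$5,493,505.90.
DOL = contribution ÷ EBIT = R$13,739,205.90 ÷ R$5,493,505.90 = 2.5010.
%ΔEBIT = DOL × %ΔSales = 2.5010 × -14.7% = -36.8%.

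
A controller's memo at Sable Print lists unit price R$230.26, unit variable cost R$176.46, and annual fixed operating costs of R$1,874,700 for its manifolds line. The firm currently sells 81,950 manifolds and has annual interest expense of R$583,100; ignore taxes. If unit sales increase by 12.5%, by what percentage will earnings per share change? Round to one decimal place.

+28.2%

At 81,950 units, contribution = 81,950 × R$53.80 = R$4,408,910.00.
Operating income = contribution − fixed costs = R$4,408,910.00 − R$1,874,700 = R$2,534,210.00.
After interest of R$583,100.00, pre-tax earnings = R$1,951,110.00.
DCL = total CM / (EBIT − I) = R$4,408,910.00 / R$1,951,110.00 = 2.2597.
%ΔEPS = DCL × %ΔSales = 2.2597 × +12.5% = +28.2%.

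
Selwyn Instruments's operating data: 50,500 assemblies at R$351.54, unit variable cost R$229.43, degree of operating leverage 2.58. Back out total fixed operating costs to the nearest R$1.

R$3,776,417

At 50,500 units, contribution = 50,500 × R$122.11 = R$6,166,555.00.
DOL = contribution / EBIT, so EBIT = R$6,166,555.00 / 2.58 = R$2,390,137.60.
Fixed costs = CM − EBIT = R$6,166,555.00 − R$2,390,137.60 = R$3,776,417.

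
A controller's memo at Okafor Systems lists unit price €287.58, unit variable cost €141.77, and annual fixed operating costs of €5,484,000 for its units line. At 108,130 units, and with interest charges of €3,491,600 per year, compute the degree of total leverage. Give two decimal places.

2.32

At 108,130 units, contribution = 108,130 × €145.81 = €15,766,435.30.
Operating income = contribution − fixed costs = €15,766,435.30 − €5,484,000 = €10,282,435.30. Interest = €3,491,600.00.
DOL = €15,766,435.30 ÷ €10,282,435.30 = 1.5333; DFL = €10,282,435.30 ÷ €6,790,835.30 = 1.5142.
DCL = DOL × DFL = 1.5333 × 1.5142 = 2.3217.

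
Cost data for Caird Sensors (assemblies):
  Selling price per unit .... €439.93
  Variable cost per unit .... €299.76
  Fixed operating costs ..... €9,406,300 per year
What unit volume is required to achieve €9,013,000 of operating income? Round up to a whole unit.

Each unit contributes €439.93 − €299.76 = €140.17.
Need Q such that Q × €140.17 − €9,406,300 = €9,013,000, i.e. Q = €18,419,300 / €140.17 = 131,406.86 → 131,407.

131,407 assemblies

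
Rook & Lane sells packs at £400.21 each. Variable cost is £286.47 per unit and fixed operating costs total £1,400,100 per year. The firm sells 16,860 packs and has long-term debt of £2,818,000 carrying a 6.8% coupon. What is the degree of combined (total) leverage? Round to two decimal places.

5.88

Contribution at this volume is 16,860 × £113.74 = £1,917,656.40.
Operating income = contribution − fixed costs = £1,917,656.40 − £1,400,100 = £517,556.40. Interest = £191,624.00.
DOL = £1,917,656.40 ÷ £517,556.40 = 3.7052; DFL = £517,556.40 ÷ £325,932.40 = 1.5879.
Combined leverage = 3.7052 × 1.5879 = 5.8835.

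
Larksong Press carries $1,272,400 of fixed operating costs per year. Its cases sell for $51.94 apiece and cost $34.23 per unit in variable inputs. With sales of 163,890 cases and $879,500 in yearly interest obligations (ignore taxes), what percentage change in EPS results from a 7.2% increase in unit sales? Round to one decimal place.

At 163,890 units, contribution = 163,890 × $17.71 = $2,902,491.90.
Operating income = contribution − fixed costs = $2,902,491.90 − $1,272,400 = $1,630,091.90.
Interest = $879,500.00, so EBIT − I = $750,591.90.
DCL = total CM / (EBIT − I) = $2,902,491.90 / $750,591.90 = 3.8669.
EPS therefore changes by 3.8669 × (+7.2%) = +27.8%.

+27.8%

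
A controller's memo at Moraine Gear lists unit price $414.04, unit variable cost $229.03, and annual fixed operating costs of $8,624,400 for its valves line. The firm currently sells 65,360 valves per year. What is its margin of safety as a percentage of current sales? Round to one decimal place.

28.7%

Each unit contributes $414.04 − $229.03 = $185.01. Break-even units = $8,624,400 ÷ $185.01 = 46,615.86; break-even revenue = 46,615.86 × $414.04 = $19,300,830.10.
Actual sales revenue = 65,360 × $414.04 = $27,061,654.40.
Margin of safety = ($27,061,654.40 − $19,300,830.10) ÷ $27,061,654.40 = 28.7%.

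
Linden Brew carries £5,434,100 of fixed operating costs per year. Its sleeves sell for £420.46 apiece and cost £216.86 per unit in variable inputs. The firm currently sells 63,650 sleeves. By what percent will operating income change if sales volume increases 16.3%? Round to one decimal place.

+28.1%

At 63,650 units, contribution = 63,650 × £203.60 = £12,959,140.00.
EBIT = £12,959,140.00 − £5,434,100 = £7,525,040.00.
So DOL = total CM / EBIT = £12,959,140.00 / £7,525,040.00 = 1.7221.
%ΔEBIT = DOL × %ΔSales = 1.7221 × +16.3% = +28.1%.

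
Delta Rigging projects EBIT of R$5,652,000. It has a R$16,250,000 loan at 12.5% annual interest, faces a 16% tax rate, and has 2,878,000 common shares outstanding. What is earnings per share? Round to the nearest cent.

R$1.06

Pre-tax income = R$5,652,000 − R$2,031,250.00 = R$3,620,750.00.
After tax at 16%: net income = R$3,620,750.00 × 0.84 = R$3,041,430.00.
EPS = R$3,041,430.00 ÷ 2,878,000 = R$1.06.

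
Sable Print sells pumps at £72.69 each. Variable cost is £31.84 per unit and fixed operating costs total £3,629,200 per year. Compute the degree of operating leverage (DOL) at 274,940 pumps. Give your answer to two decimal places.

1.48

Contribution at this volume is 274,940 × £40.85 = £11,231,299.00.
Operating income = contribution − fixed costs = £11,231,299.00 − £3,629,200 = £7,602,099.00.
Degree of operating leverage = £11,231,299.00 / £7,602,099.00 = 1.4774.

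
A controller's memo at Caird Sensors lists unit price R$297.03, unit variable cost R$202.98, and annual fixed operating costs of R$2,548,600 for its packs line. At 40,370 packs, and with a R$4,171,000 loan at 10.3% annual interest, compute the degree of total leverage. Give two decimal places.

4.64

Contribution at this volume is 40,370 × R$94.05 = R$3,796,798.50.
EBIT = R$3,796,798.50 − R$2,548,600 = R$1,248,198.50. Interest = R$429,613.00, so EBIT − I = R$818,585.50.
DCL = contribution ÷ (EBIT − I) = R$3,796,798.50 ÷ R$818,585.50 = 4.6382.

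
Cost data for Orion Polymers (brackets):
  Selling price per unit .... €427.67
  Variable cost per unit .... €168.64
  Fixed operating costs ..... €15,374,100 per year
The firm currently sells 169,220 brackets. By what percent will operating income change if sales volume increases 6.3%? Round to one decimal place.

+9.7%

Contribution at this volume is 169,220 × €259.03 = €43,833,056.60.
EBIT = €43,833,056.60 − €15,374,100 = €28,458,956.60.
DOL = contribution ÷ EBIT = €43,833,056.60 ÷ €28,458,956.60 = 1.5402.
Operating income changes by 1.5402 × +6.3% = +9.7%.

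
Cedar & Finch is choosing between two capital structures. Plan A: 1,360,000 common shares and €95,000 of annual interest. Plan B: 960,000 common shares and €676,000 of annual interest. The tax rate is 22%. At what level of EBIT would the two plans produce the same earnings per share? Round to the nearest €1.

€2,070,400

At indifference, (EBIT − 95,000)(1 − t)/1,360,000 = (EBIT − 676,000)(1 − t)/960,000.
Cancelling (1 − t) and cross-multiplying: 960,000·(EBIT − 95,000) = 1,360,000·(EBIT − 676,000).
EBIT × (1,360,000 − 960,000) = 676,000 × 1,360,000 − 95,000 × 960,000 = 828,160,000,000, so EBIT = 828,160,000,000 ÷ 400,000 = 2,070,400.00.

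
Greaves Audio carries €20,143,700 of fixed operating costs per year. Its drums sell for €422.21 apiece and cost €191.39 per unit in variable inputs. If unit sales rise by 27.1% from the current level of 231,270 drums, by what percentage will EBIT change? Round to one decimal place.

At 231,270 units, contribution = 231,270 × €230.82 = €53,381,741.40.
Subtracting fixed costs: EBIT = €53,381,741.40 − €20,143,700 = €33,238,041.40.
So DOL = total CM / EBIT = €53,381,741.40 / €33,238,041.40 = 1.6060.
%ΔEBIT = DOL × %ΔSales = 1.6060 × +27.1% = +43.5%.

+43.5%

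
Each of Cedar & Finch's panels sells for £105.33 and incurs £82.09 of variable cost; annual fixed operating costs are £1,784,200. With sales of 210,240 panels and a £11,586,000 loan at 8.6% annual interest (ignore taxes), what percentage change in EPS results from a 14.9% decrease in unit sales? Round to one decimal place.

-34.6%

Contribution at this volume is 210,240 × £23.24 = £4,885,977.60.
Subtracting fixed costs: EBIT = £4,885,977.60 − £1,784,200 = £3,101,777.60.
Interest = £996,396.00, so EBIT − I = £2,105,381.60.
Degree of combined leverage = contribution ÷ (EBIT − I) = £4,885,977.60 ÷ £2,105,381.60 = 2.3207.
%ΔEPS = DCL × %ΔSales = 2.3207 × -14.9% = -34.6%.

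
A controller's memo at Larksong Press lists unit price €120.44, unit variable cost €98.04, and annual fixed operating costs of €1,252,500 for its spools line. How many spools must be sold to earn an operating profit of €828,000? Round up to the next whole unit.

Contribution margin per unit = €120.44 − €98.04 = €22.40.
Required volume = (fixed costs + target profit) ÷ CM = (€1,252,500 + €828,000) ÷ €22.40 = 92,879.46, so 92,880 spools.

92,880 spools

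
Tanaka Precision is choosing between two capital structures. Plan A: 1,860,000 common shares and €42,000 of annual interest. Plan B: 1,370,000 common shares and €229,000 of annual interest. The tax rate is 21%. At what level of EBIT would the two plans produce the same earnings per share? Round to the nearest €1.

€751,837

At indifference, (EBIT − 42,000)(1 − t)/1,860,000 = (EBIT − 229,000)(1 − t)/1,370,000.
Cancelling (1 − t) and cross-multiplying: 1,370,000·(EBIT − 42,000) = 1,860,000·(EBIT − 229,000).
EBIT × (1,860,000 − 1,370,000) = 229,000 × 1,860,000 − 42,000 × 1,370,000 = 368,400,000,000, so EBIT = 368,400,000,000 ÷ 490,000 = 751,836.73.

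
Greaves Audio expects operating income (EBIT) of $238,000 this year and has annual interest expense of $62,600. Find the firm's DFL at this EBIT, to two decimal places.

1.36

Annual interest charges come to $62,600.00.
Degree of financial leverage = EBIT / (EBIT − interest) = $238,000 / $175,400.00 = 1.3569.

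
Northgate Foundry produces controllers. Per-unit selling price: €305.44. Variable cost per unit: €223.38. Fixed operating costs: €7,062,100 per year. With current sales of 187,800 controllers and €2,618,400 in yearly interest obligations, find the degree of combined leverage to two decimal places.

2.69

At 187,800 units, contribution = 187,800 × €82.06 = €15,410,868.00.
Subtracting fixed costs: EBIT = €15,410,868.00 − €7,062,100 = €8,348,768.00. Interest = €2,618,400.00, so EBIT − I = €5,730,368.00.
Degree of total leverage = total CM / (EBIT − interest) = €15,410,868.00 / €5,730,368.00 = 2.6893.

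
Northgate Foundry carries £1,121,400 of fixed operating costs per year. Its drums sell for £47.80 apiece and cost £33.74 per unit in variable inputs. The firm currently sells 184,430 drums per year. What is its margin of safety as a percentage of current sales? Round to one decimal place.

56.8%

Each unit contributes £47.80 − £33.74 = £14.06. Break-even units = £1,121,400 ÷ £14.06 = 79,758.18; break-even revenue = 79,758.18 × £47.80 = £3,812,440.97.
Current sales = 184,430 × £47.80 = £8,815,754.00.
Margin of safety = (£8,815,754.00 − £3,812,440.97) ÷ £8,815,754.00 = 56.8%.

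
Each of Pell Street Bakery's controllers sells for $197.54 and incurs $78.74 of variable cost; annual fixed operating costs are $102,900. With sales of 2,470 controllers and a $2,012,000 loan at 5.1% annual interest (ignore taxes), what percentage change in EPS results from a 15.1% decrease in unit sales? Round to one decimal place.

At 2,470 units, contribution = 2,470 × $118.80 = $293,436.00.
Subtracting fixed costs: EBIT = $293,436.00 − $102,900 = $190,536.00.
After interest of $102,612.00, pre-tax earnings = $87,924.00.
Degree of combined leverage = contribution ÷ (EBIT − I) = $293,436.00 ÷ $87,924.00 = 3.3374.
%ΔEPS = DCL × %ΔSales = 3.3374 × -15.1% = -50.4%.

-50.4%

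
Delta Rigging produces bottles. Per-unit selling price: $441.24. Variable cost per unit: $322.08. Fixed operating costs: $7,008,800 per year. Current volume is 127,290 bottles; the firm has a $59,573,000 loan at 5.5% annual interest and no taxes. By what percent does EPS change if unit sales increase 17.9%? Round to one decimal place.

+55.6%

At 127,290 units, contribution = 127,290 × $119.16 = $15,167,876.40.
Subtracting fixed costs: EBIT = $15,167,876.40 − $7,008,800 = $8,159,076.40.
After interest of $3,276,515.00, pre-tax earnings = $4,882,561.40.
Degree of combined leverage = contribution ÷ (EBIT − I) = $15,167,876.40 ÷ $4,882,561.40 = 3.1065.
EPS therefore changes by 3.1065 × (+17.9%) = +55.6%.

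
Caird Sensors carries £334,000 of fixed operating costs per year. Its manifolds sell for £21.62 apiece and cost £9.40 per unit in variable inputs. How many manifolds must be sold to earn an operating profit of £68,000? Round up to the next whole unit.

Contribution margin per unit = £21.62 − £9.40 = £12.22.
Need Q such that Q × £12.22 − £334,000 = £68,000, i.e. Q = £402,000 / £12.22 = 32,896.89 → 32,897.

32,897 manifolds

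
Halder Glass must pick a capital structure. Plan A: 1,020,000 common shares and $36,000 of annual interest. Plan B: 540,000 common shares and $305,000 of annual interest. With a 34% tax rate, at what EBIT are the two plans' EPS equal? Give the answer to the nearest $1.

$607,625

At indifference, (EBIT − 36,000)(1 − t)/1,020,000 = (EBIT − 305,000)(1 − t)/540,000.
The (1 − t) factor cancels: (EBIT − 36,000) × 540,000 = (EBIT − 305,000) × 1,020,000.
Solving, EBIT = (305,000·1,020,000 − 36,000·540,000) / (1,020,000 − 540,000) = 291,660,000,000 / 480,000 = 607,625.00.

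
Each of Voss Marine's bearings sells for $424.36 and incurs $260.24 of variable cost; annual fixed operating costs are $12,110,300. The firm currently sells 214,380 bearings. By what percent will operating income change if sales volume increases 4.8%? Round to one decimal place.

Contribution at this volume is 214,380 × $164.12 = $35,184,045.60.
Operating income = contribution − fixed costs = $35,184,045.60 − $12,110,300 = $23,073,745.60.
Degree of operating leverage = $35,184,045.60 / $23,073,745.60 = 1.5249.
%ΔEBIT = DOL × %ΔSales = 1.5249 × +4.8% = +7.3%.

+7.3%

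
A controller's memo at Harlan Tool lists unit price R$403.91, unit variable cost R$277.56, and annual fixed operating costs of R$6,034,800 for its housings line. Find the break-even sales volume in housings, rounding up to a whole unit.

47,763 housings

Each unit contributes R$403.91 − R$277.56 = R$126.35.
Units to break even: R$6,034,800 ÷ R$126.35 = 47,762.56, rounded up to 47,763.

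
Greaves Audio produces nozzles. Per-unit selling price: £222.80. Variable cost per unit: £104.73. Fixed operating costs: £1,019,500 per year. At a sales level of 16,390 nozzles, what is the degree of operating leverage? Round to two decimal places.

2.11

Contribution at this volume is 16,390 × £118.07 = £1,935,167.30.
Operating income = contribution − fixed costs = £1,935,167.30 − £1,019,500 = £915,667.30.
Degree of operating leverage = £1,935,167.30 / £915,667.30 = 2.1134.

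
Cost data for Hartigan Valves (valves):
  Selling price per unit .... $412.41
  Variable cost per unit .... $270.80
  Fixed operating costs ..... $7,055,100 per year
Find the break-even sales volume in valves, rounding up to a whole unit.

49,821 valves

Unit CM = price − variable cost = $412.41 − $270.80 = $141.61.
Break-even volume = fixed costs ÷ CM per unit = $7,055,100 ÷ $141.61 = 49,820.63, so 49,821 valves.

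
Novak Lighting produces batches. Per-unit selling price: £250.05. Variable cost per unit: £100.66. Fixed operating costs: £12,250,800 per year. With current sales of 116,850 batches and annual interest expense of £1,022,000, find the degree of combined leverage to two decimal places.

Contribution at this volume is 116,850 × £149.39 = £17,456,221.50.
EBIT = £17,456,221.50 − £12,250,800 = £5,205,421.50. Interest = £1,022,000.00, so EBIT − I = £4,183,421.50.
Degree of total leverage = total CM / (EBIT − interest) = £17,456,221.50 / £4,183,421.50 = 4.1727.

4.17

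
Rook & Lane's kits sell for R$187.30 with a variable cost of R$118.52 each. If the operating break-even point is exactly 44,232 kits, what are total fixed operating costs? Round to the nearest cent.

R$3,042,276.96

Each unit contributes R$187.30 − R$118.52 = R$68.78.
Since BE = FC / CM, FC = 44,232 × R$68.78 = R$3,042,276.96.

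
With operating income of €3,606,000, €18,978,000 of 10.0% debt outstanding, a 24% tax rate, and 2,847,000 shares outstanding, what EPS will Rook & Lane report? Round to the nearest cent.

€0.46

Pre-tax income = €3,606,000 − €1,897,800.00 = €1,708,200.00.
Net income = €1,708,200.00 × (1 − 0.24) = €1,298,232.00.
EPS = €1,298,232.00 ÷ 2,847,000 = €0.46.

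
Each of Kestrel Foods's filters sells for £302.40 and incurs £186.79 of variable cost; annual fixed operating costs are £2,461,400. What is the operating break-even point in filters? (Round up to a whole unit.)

21,291 filters

Unit CM = price − variable cost = £302.40 − £186.79 = £115.61.
Break-even Q = £2,461,400 / £115.61 = 21,290.55 → 21,291 filters.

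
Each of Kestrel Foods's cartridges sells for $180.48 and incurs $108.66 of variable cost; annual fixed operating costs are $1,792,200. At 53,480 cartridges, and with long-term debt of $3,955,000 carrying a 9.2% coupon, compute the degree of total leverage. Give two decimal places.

2.28

Total contribution margin = 53,480 × $71.82 = $3,840,933.60.
EBIT = $3,840,933.60 − $1,792,200 = $2,048,733.60. Interest = $363,860.00, so EBIT − I = $1,684,873.60.
Degree of total leverage = total CM / (EBIT − interest) = $3,840,933.60 / $1,684,873.60 = 2.2797.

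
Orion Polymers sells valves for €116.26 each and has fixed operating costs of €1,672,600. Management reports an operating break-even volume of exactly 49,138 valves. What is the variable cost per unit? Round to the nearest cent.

At break-even, FC = Q × (P − VC), so P − VC = €1,672,600 ÷ 49,138 = €34.0388.
Hence VC = price − CM = €116.26 − €34.0388 = €82.22.

€82.22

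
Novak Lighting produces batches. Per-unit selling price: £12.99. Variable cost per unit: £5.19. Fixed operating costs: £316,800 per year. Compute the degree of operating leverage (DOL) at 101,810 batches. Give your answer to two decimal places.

Total contribution margin = 101,810 × £7.80 = £794,118.00.
EBIT = £794,118.00 − £316,800 = £477,318.00.
DOL = contribution ÷ EBIT = £794,118.00 ÷ £477,318.00 = 1.6637.

1.66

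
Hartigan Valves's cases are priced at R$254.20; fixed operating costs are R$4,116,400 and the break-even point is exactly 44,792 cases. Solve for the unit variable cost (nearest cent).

R$162.30

At break-even, FC = Q × (P − VC), so P − VC = R$4,116,400 ÷ 44,792 = R$91.9003.
Variable cost per unit = R$254.20 − R$91.9003 = R$162.30.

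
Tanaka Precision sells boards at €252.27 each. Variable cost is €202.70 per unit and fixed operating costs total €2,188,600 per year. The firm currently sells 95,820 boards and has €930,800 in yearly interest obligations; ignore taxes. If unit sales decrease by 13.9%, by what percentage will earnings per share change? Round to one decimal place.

At 95,820 units, contribution = 95,820 × €49.57 = €4,749,797.40.
Subtracting fixed costs: EBIT = €4,749,797.40 − €2,188,600 = €2,561,197.40.
Interest = €930,800.00, so EBIT − I = €1,630,397.40.
Degree of combined leverage = contribution ÷ (EBIT − I) = €4,749,797.40 ÷ €1,630,397.40 = 2.9133.
%ΔEPS = DCL × %ΔSales = 2.9133 × -13.9% = -40.5%.

-40.5%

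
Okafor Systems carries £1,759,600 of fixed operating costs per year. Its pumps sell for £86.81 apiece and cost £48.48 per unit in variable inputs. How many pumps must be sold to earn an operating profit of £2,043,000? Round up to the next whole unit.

Each unit contributes £86.81 − £48.48 = £38.33.
Units = (FC + target) / CM = (£1,759,600 + £2,043,000) / £38.33 = 99,206.89, so 99,207 pumps.

99,207 pumps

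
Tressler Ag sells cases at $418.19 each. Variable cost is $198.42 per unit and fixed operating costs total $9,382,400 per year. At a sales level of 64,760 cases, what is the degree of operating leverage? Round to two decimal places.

At 64,760 units, contribution = 64,760 × $219.77 = $14,232,305.20.
Subtracting fixed costs: EBIT = $14,232,305.20 − $9,382,400 = $4,849,905.20.
So DOL = total CM / EBIT = $14,232,305.20 / $4,849,905.20 = 2.9346.

2.93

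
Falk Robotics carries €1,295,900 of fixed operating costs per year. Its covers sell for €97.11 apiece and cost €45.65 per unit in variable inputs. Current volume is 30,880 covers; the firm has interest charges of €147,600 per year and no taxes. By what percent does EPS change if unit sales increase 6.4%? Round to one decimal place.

+69.9%

At 30,880 units, contribution = 30,880 × €51.46 = €1,589,084.80.
Operating income = contribution − fixed costs = €1,589,084.80 − €1,295,900 = €293,184.80.
Interest = €147,600.00, so EBIT − I = €145,584.80.
Degree of combined leverage = contribution ÷ (EBIT − I) = €1,589,084.80 ÷ €145,584.80 = 10.9152.
%ΔEPS = DCL × %ΔSales = 10.9152 × +6.4% = +69.9%.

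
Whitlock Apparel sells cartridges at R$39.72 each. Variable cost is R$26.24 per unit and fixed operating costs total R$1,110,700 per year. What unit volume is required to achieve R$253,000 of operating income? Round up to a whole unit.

Unit CM = price − variable cost = R$39.72 − R$26.24 = R$13.48.
Need Q such that Q × R$13.48 − R$1,110,700 = R$253,000, i.e. Q = R$1,363,700 / R$13.48 = 101,164.69 → 101,165.

101,165 cartridges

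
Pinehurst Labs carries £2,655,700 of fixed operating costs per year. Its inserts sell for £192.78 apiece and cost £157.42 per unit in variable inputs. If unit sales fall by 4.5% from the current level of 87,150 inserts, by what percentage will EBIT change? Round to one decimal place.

-32.6%

Total contribution margin = 87,150 × £35.36 = £3,081,624.00.
EBIT = £3,081,624.00 − £2,655,700 = £425,924.00.
So DOL = total CM / EBIT = £3,081,624.00 / £425,924.00 = 7.2351.
So EBIT moves 7.2351 × (-4.5%) = -32.6%.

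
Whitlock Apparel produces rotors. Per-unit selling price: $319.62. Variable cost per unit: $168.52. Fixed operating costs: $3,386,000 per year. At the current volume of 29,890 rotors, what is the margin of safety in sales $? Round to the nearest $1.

$2,391,077

Contribution margin per unit = $319.62 − $168.52 = $151.10. Break-even units = $3,386,000 ÷ $151.10 = 22,409.00; break-even revenue = 22,409.00 × $319.62 = $7,162,364.79.
Actual sales revenue = 29,890 × $319.62 = $9,553,441.80.
Margin of safety = $9,553,441.80 − $7,162,364.79 = $2,391,077.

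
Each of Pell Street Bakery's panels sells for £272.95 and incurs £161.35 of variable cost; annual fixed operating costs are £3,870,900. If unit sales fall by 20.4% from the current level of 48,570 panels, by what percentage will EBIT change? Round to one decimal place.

Contribution at this volume is 48,570 × £111.60 = £5,420,412.00.
Operating income = contribution − fixed costs = £5,420,412.00 − £3,870,900 = £1,549,512.00.
Degree of operating leverage = £5,420,412.00 / £1,549,512.00 = 3.4981.
So EBIT moves 3.4981 × (-20.4%) = -71.4%.

-71.4%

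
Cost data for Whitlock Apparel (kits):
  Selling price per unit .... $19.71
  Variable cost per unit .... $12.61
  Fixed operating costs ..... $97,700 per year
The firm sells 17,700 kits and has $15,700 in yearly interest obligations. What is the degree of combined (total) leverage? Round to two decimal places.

10.24

Total contribution margin = 17,700 × $7.10 = $125,670.00.
Operating income = contribution − fixed costs = $125,670.00 − $97,700 = $27,970.00. Interest = $15,700.00, so EBIT − I = $12,270.00.
Degree of total leverage = total CM / (EBIT − interest) = $125,670.00 / $12,270.00 = 10.2421.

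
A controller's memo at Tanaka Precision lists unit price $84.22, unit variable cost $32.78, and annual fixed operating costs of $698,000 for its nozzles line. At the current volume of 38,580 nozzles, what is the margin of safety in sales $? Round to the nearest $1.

$2,106,409

Each unit contributes $84.22 − $32.78 = $51.44. Break-even units = $698,000 ÷ $51.44 = 13,569.21; break-even revenue = 13,569.21 × $84.22 = $1,142,798.60.
Actual sales revenue = 38,580 × $84.22 = $3,249,207.60.
Margin of safety = $3,249,207.60 − $1,142,798.60 = $2,106,409.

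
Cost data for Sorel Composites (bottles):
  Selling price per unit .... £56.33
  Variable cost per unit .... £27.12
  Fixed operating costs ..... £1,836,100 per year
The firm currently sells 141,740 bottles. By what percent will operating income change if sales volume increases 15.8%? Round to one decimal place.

+28.4%

Total contribution margin = 141,740 × £29.21 = £4,140,225.40.
Operating income = contribution − fixed costs = £4,140,225.40 − £1,836,100 = £2,304,125.40.
Degree of operating leverage = £4,140,225.40 / £2,304,125.40 = 1.7969.
So EBIT moves 1.7969 × (+15.8%) = +28.4%.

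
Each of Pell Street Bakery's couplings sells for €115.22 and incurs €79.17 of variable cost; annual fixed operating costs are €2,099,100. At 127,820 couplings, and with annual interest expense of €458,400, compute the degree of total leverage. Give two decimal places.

At 127,820 units, contribution = 127,820 × €36.05 = €4,607,911.00.
Subtracting fixed costs: EBIT = €4,607,911.00 − €2,099,100 = €2,508,811.00. Interest = €458,400.00.
DOL = €4,607,911.00 ÷ €2,508,811.00 = 1.8367; DFL = €2,508,811.00 ÷ €2,050,411.00 = 1.2236.
DCL = DOL × DFL = 1.8367 × 1.2236 = 2.2474.

2.25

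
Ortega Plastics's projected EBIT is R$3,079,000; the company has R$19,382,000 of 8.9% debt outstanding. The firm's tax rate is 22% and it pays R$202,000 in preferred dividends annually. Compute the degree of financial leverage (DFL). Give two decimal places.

Annual interest charges come to R$1,724,998.00.
Pre-tax preferred-dividend burden = R$202,000 ÷ (1 − 0.22) = R$258,974.36.
DFL = EBIT ÷ [EBIT − I − D_p/(1−t)] = R$3,079,000 ÷ [R$3,079,000 − R$1,724,998.00 − R$258,974.36] = R$3,079,000 ÷ R$1,095,027.64 = 2.8118.

2.81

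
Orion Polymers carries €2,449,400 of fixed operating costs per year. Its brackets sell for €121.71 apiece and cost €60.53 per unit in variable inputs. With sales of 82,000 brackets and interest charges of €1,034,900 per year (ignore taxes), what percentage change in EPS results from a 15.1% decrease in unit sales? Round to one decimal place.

Contribution at this volume is 82,000 × €61.18 = €5,016,760.00.
Subtracting fixed costs: EBIT = €5,016,760.00 − €2,449,400 = €2,567,360.00.
After interest of €1,034,900.00, pre-tax earnings = €1,532,460.00.
Degree of combined leverage = contribution ÷ (EBIT − I) = €5,016,760.00 ÷ €1,532,460.00 = 3.2737.
%ΔEPS = DCL × %ΔSales = 3.2737 × -15.1% = -49.4%.

-49.4%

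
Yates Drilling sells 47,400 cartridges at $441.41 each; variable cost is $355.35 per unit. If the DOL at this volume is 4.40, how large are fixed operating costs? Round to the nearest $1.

Total contribution margin = 47,400 × $86.06 = $4,079,244.00.
Since DOL = CM ÷ EBIT, EBIT = $4,079,244.00 ÷ 4.40 = $927,100.91.
Fixed costs = CM − EBIT = $4,079,244.00 − $927,100.91 = $3,152,143.

$3,152,143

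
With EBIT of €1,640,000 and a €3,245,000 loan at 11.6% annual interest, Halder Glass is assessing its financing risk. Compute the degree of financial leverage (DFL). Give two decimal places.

Annual interest charges come to €376,420.00.
Degree of financial leverage = EBIT / (EBIT − interest) = €1,640,000 / €1,263,580.00 = 1.2979.

1.30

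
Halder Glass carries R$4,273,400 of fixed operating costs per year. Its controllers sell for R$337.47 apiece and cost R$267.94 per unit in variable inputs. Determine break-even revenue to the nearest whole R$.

R$20,741,325

CM per unit = R$337.47 − R$267.94 = R$69.53; CM ratio = R$69.53 / R$337.47 = 0.2060.
Break-even revenue = fixed costs × price ÷ CM = R$4,273,400 × R$337.47 ÷ R$69.53 = R$20,741,325.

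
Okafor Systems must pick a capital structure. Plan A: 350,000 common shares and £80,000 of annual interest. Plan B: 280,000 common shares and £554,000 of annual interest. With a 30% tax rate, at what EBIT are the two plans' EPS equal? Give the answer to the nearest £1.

Set EPS_A = EPS_B: (EBIT − £80,000)(1 − 0.30) ÷ 350,000 = (EBIT − £554,000)(1 − 0.30) ÷ 280,000.
The (1 − t) factor cancels: (EBIT − 80,000) × 280,000 = (EBIT − 554,000) × 350,000.
EBIT × (350,000 − 280,000) = 554,000 × 350,000 − 80,000 × 280,000 = 171,500,000,000, so EBIT = 171,500,000,000 ÷ 70,000 = 2,450,000.00.

£2,450,000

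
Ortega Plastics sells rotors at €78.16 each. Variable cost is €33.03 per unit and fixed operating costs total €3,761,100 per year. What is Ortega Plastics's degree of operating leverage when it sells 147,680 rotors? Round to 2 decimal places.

Total contribution margin = 147,680 × €45.13 = €6,664,798.40.
EBIT = €6,664,798.40 − €3,761,100 = €2,903,698.40.
DOL = contribution ÷ EBIT = €6,664,798.40 ÷ €2,903,698.40 = 2.2953.

2.30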